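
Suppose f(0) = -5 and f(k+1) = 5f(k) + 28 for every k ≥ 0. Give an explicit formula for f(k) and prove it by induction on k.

Claim: f(k) = 2·5^k − 7.

Base case: f(0) = -5, and 2·5^0 − 7 = 2 − 7 = -5.
Assume f(m) = 2·5^m − 7 for some m ≥ 0.
Then f(m+1) = 5f(m) + 28 = 5·(2·5^m − 7) + 28 = 10·5^m − 35 + 28 = 2·5^{m+1} − 7.
By induction, f(k) = 2·5^k − 7 for all k ≥ 0.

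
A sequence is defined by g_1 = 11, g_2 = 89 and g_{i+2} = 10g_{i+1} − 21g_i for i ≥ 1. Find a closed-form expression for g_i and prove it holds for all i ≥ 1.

Claim: g_i = -3^i + 2·7^i.

Base cases: g_1 = 11 and -3^1 + 2·7^1 = 11; g_2 = 89 and -3^2 + 2·7^2 = 89.
Assume g_j = -3^j + 2·7^j for all 1 ≤ j ≤ k, where k ≥ 2.
Then g_{k+1} = 10g_k − 21g_{k−1} = 10·(-3^k + 2·7^k) − 21·(-3^{k−1} + 2·7^{k−1}) = -(10·3 − 21)3^{k−1} + 2·(10·7 − 21)7^{k−1} = -9·3^{k−1} + 98·7^{k−1} = -3^{k+1} + 2·7^{k+1}.
Hence g_i = -3^i + 2·7^i for every i ≥ 1, by strong induction.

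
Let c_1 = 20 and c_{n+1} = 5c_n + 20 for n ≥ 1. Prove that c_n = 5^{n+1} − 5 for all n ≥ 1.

Base case: c_1 = 20, and 5^{1+1} − 5 = 25 − 5 = 20.
Assume c_k = 5^{k+1} − 5 for some k ≥ 1.
Then c_{k+1} = 5c_k + 20 = 5·(5^{k+1} − 5) + 20 = 5^{k+2} − 25 + 20 = 5^{k+2} − 5.
By induction, c_n = 5^{n+1} − 5 for all n ≥ 1.

c_n = 5^{n+1} − 5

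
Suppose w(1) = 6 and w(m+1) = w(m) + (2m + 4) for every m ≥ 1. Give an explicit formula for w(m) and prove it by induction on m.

Claim: w(m) = m^2 + 3m + 2.

Base case: w(1) = 6, and 1^2 + 3·1 + 2 = 6.
Assume w(j) = j^2 + 3j + 2.
Then w(j+1) = w(j) + (2j + 4) = (j^2 + 3j + 2) + (2j + 4) = j^2 + 5j + 6,
and (j+1)^2 + 3·(j+1) + 2 = j^2 + 5j + 6.
By induction, w(m) = m^2 + 3m + 2 for all m ≥ 1.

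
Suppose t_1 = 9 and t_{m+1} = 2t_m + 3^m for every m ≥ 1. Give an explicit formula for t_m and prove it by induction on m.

Claim: t_m = 3·2^m + 3^m.

Base case: t_1 = 9, and 3·2^1 + 3^1 = 6 + 3 = 9.
Assume t_r = 3·2^r + 3^r for some r ≥ 1.
Then t_{r+1} = 2t_r + 3^r = 2·(3·2^r + 3^r) + 3^r = 3·2^{r+1} + 2·3^r + 3^r = 3·2^{r+1} + 3·3^r = 3·2^{r+1} + 3^{r+1}.
This completes the inductive step, so t_m = 3·2^m + 3^m for all m ≥ 1.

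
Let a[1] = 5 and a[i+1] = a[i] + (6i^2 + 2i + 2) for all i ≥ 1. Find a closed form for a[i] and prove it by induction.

Claim: a[i] = 2i^3 − 2i^2 + 2i + 3.

Base case: a[1] = 5, and 2·1^3 − 2·1^2 + 2·1 + 3 = 5.
Assume a[j] = 2j^3 − 2j^2 + 2j + 3.
Then a[j+1] = a[j] + (6j^2 + 2j + 2) = (2j^3 − 2j^2 + 2j + 3) + (6j^2 + 2j + 2) = 2j^3 + 4j^2 + 4j + 5,
and 2·(j+1)^3 − 2·(j+1)^2 + 2·(j+1) + 3 = 2j^3 + 4j^2 + 4j + 5.
Hence a[i] = 2i^3 − 2i^2 + 2i + 3 for every i ≥ 1, by induction.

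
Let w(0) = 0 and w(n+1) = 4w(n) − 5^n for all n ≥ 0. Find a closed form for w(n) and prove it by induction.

Claim: w(n) = 4^n − 5^n.

Base case: w(0) = 0, and 4^0 − 5^0 = 1 − 1 = 0.
Assume w(k) = 4^k − 5^k for some k ≥ 0.
Then w(k+1) = 4w(k) − 5^k = 4·(4^k − 5^k) − 5^k = 4^{k+1} − 4·5^k − 5^k = 4^{k+1} − 5·5^k = 4^{k+1} − 5^{k+1}.
By induction, w(n) = 4^n − 5^n for all n ≥ 0.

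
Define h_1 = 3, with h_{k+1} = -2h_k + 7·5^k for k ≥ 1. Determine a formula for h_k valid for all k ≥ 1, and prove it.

Claim: h_k = (-2)^k + 5^k.

Base case: h_1 = 3, and (-2)^1 + 5^1 = -2 + 5 = 3.
Assume h_r = (-2)^r + 5^r for some r ≥ 1.
Then h_{r+1} = -2h_r + 7·5^r = -2·((-2)^r + 5^r) + 7·5^r = (-2)^{r+1} − 2·5^r + 7·5^r = (-2)^{r+1} + 5·5^r = (-2)^{r+1} + 5^{r+1}.
This completes the inductive step, so h_k = (-2)^k + 5^k for all k ≥ 1.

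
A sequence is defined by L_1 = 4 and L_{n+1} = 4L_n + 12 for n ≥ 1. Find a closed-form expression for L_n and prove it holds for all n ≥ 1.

Claim: L_n = 2·4^n − 4.

Base case: L_1 = 4, and 2·4^1 − 4 = 8 − 4 = 4.
Assume L_r = 2·4^r − 4 for some r ≥ 1.
Then L_{r+1} = 4L_r + 12 = 4·(2·4^r − 4) + 12 = 8·4^r − 16 + 12 = 2·4^{r+1} − 4.
Hence L_n = 2·4^n − 4 for every n ≥ 1, by induction.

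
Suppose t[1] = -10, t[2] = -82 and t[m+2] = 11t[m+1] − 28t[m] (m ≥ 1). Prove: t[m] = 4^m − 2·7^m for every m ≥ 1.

Base cases: t[1] = -10 and 4^1 − 2·7^1 = -10; t[2] = -82 and 4^2 − 2·7^2 = -82.
Assume t[j] = 4^j − 2·7^j for all 1 ≤ j ≤ r, where r ≥ 2.
Then t[r+1] = 11t[r] − 28t[r−1] = 11·(4^r − 2·7^r) − 28·(4^{r−1} − 2·7^{r−1}) = (11·4 − 28)4^{r−1} − 2·(11·7 − 28)7^{r−1} = 16·4^{r−1} − 98·7^{r−1} = 4^{r+1} − 2·7^{r+1}.
This completes the inductive step, so t[m] = 4^m − 2·7^m for all m ≥ 1.

t[m] = 4^m − 2·7^m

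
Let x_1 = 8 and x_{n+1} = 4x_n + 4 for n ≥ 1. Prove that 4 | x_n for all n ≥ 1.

Base case: x_1 = 8 = 4·2, so 4 | x_1.
Assume 4 | x_r, so x_r = 4t for some integer t.
Then x_{r+1} = 4x_r + 4 = 4·(4t) + 4 = 4(4t + 1), so 4 | x_{r+1}.
So the property holds for r+1, and by induction 4 | x_n for all n ≥ 1.

4 | x_n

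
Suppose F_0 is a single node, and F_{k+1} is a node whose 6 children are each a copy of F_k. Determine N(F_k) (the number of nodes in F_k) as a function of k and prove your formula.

Claim: N(F_k) = (6^{k+1} − 1)/5.

Base case: N(F_0) = 1, and (6^{0+1} − 1)/5 = 1.
Assume N(F_m) = (6^{m+1} − 1)/5.
Then N(F_{m+1}) = 1 + 6N(F_m) = 1 + 6·(6^{m+1} − 1)/5 = 1 + (6^{m+2} − 6)/5 = (5 + 6^{m+2} − 6)/5 = (6^{m+2} − 1)/5.
This completes the inductive step, so N(F_k) = (6^{k+1} − 1)/5 for all k ≥ 0.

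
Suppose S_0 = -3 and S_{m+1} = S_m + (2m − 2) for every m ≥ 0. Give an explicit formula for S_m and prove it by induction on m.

Claim: S_m = m^2 − 3m − 3.

Base case: S_0 = -3, and 0^2 − 3·0 − 3 = -3.
Assume S_j = j^2 − 3j − 3.
Then S_{j+1} = S_j + (2j − 2) = (j^2 − 3j − 3) + (2j − 2) = j^2 − j − 5,
and (j+1)^2 − 3·(j+1) − 3 = j^2 − j − 5.
Hence S_m = m^2 − 3m − 3 for every m ≥ 0, by induction.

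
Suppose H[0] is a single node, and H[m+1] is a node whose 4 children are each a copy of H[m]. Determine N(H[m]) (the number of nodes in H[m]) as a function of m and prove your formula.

Claim: N(H[m]) = (4^{m+1} − 1)/3.

Base case: N(H[0]) = 1, and (4^{0+1} − 1)/3 = 1.
Assume N(H[k]) = (4^{k+1} − 1)/3.
Then N(H[k+1]) = 1 + 4N(H[k]) = 1 + 4·(4^{k+1} − 1)/3 = 1 + (4^{k+2} − 4)/3 = (3 + 4^{k+2} − 4)/3 = (4^{k+2} − 1)/3.
By induction, N(H[m]) = (4^{m+1} − 1)/3 for all m ≥ 0.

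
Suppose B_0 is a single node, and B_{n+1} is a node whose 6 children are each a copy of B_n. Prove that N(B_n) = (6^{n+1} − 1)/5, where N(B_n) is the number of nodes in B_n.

Base case: N(B_0) = 1, and (6^{0+1} − 1)/5 = 1.
Assume N(B_m) = (6^{m+1} − 1)/5.
Then N(B_{m+1}) = 1 + 6N(B_m) = 1 + 6·(6^{m+1} − 1)/5 = 1 + (6^{m+2} − 6)/5 = (5 + 6^{m+2} − 6)/5 = (6^{m+2} − 1)/5.
By induction, N(B_n) = (6^{n+1} − 1)/5 for all n ≥ 0.

N(B_n) = (6^{n+1} − 1)/5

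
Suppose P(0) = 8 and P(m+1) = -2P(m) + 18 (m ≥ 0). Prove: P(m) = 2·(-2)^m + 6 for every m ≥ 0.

Base case: P(0) = 8, and 2·(-2)^0 + 6 = 2 + 6 = 8.
Assume P(j) = 2·(-2)^j + 6 for some j ≥ 0.
Then P(j+1) = -2P(j) + 18 = -2·(2·(-2)^j + 6) + 18 = -4·(-2)^j − 12 + 18 = 2·(-2)^{j+1} + 6.
This completes the inductive step, so P(m) = 2·(-2)^m + 6 for all m ≥ 0.

P(m) = 2·(-2)^m + 6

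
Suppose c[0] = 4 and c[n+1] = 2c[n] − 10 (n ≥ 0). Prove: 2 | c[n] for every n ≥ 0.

Base case: c[0] = 4 = 2·2, so 2 | c[0].
Assume 2 | c[r], so c[r] = 2t for some integer t.
Then c[r+1] = 2c[r] − 10 = 2·(2t) − 10 = 2(2t − 5), so 2 | c[r+1].
By induction, 2 | c[n] for all n ≥ 0.

2 | c[n]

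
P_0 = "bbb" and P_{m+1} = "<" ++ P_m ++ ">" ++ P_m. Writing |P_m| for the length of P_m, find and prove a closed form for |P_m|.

Claim: |P_m| = 5·2^m − 2.

Base case: |P_0| = 3, and 5·2^0 − 2 = 3.
Assume |P_k| = 5·2^k − 2.
Then |P_{k+1}| = 1 + |P_k| + 1 + |P_k| = 2|P_k| + 2 = 2(5·2^k − 2) + 2 = 5·2^{k+1} − 4 + 2 = 5·2^{k+1} − 2.
Hence |P_m| = 5·2^m − 2 for every m ≥ 0, by induction.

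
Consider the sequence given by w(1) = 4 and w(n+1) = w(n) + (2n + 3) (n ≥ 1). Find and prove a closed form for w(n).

Claim: w(n) = n^2 + 2n + 1.

Base case: w(1) = 4, and 1^2 + 2·1 + 1 = 4.
Assume w(r) = r^2 + 2r + 1.
Then w(r+1) = w(r) + (2r + 3) = (r^2 + 2r + 1) + (2r + 3) = r^2 + 4r + 4,
and (r+1)^2 + 2·(r+1) + 1 = r^2 + 4r + 4.
By induction, w(n) = n^2 + 2n + 1 for all n ≥ 1.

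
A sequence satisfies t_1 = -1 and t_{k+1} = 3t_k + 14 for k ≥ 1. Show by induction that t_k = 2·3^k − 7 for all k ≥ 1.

Base case: t_1 = -1, and 2·3^1 − 7 = 6 − 7 = -1.
Assume t_m = 2·3^m − 7 for some m ≥ 1.
Then t_{m+1} = 3t_m + 14 = 3·(2·3^m − 7) + 14 = 6·3^m − 21 + 14 = 2·3^{m+1} − 7.
Hence t_k = 2·3^k − 7 for every k ≥ 1, by induction.

t_k = 2·3^k − 7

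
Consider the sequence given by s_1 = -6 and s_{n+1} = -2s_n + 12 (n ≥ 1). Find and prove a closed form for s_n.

Claim: s_n = 5·(-2)^n + 4.

Base case: s_1 = -6, and 5·(-2)^1 + 4 = -10 + 4 = -6.
Assume s_m = 5·(-2)^m + 4 for some m ≥ 1.
Then s_{m+1} = -2s_m + 12 = -2·(5·(-2)^m + 4) + 12 = -10·(-2)^m − 8 + 12 = 5·(-2)^{m+1} + 4.
Hence s_n = 5·(-2)^n + 4 for every n ≥ 1, by induction.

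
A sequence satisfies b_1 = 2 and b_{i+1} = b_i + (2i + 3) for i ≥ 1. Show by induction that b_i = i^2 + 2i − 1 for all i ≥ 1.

Base case: b_1 = 2, and 1^2 + 2·1 − 1 = 2.
Assume b_k = k^2 + 2k − 1.
Then b_{k+1} = b_k + (2k + 3) = (k^2 + 2k − 1) + (2k + 3) = k^2 + 4k + 2,
and (k+1)^2 + 2·(k+1) − 1 = k^2 + 4k + 2.
Hence b_i = i^2 + 2i − 1 for every i ≥ 1, by induction.

b_i = i^2 + 2i − 1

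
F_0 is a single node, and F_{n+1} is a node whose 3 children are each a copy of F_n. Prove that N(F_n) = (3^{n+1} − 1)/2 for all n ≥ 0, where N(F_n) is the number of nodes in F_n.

Base case: N(F_0) = 1, and (3^{0+1} − 1)/2 = 1.
Assume N(F_m) = (3^{m+1} − 1)/2.
Then N(F_{m+1}) = 1 + 3N(F_m) = 1 + 3·(3^{m+1} − 1)/2 = 1 + (3^{m+2} − 3)/2 = (2 + 3^{m+2} − 3)/2 = (3^{m+2} − 1)/2.
By induction, N(F_n) = (3^{n+1} − 1)/2 for all n ≥ 0.

N(F_n) = (3^{n+1} − 1)/2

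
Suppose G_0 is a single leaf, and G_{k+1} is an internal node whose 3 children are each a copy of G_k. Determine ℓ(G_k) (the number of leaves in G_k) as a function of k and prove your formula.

Claim: ℓ(G_k) = 3^k.

Base case: ℓ(G_0) = 1, and 3^0 = 1.
Assume ℓ(G_r) = 3^r.
Then ℓ(G_{r+1}) = 3·ℓ(G_r) = 3·3^r = 3^{r+1}.
By induction, ℓ(G_k) = 3^k for all k ≥ 0.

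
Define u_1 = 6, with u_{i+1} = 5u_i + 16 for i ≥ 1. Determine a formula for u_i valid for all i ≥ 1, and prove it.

Claim: u_i = 2·5^i − 4.

Base case: u_1 = 6, and 2·5^1 − 4 = 10 − 4 = 6.
Assume u_m = 2·5^m − 4 for some m ≥ 1.
Then u_{m+1} = 5u_m + 16 = 5·(2·5^m − 4) + 16 = 10·5^m − 20 + 16 = 2·5^{m+1} − 4.
By induction, u_i = 2·5^i − 4 for all i ≥ 1.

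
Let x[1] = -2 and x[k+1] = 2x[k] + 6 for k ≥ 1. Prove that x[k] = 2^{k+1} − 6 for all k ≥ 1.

Base case: x[1] = -2, and 2^{1+1} − 6 = 4 − 6 = -2.
Assume x[j] = 2^{j+1} − 6 for some j ≥ 1.
Then x[j+1] = 2x[j] + 6 = 2·(2^{j+1} − 6) + 6 = 2^{j+2} − 12 + 6 = 2^{j+2} − 6.
By induction, x[k] = 2^{k+1} − 6 for all k ≥ 1.

x[k] = 2^{k+1} − 6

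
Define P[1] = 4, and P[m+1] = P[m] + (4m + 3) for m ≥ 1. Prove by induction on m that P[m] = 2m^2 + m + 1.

Base case: P[1] = 4, and 2·1^2 + 1 + 1 = 4.
Assume P[j] = 2j^2 + j + 1.
Then P[j+1] = P[j] + (4j + 3) = (2j^2 + j + 1) + (4j + 3) = 2j^2 + 5j + 4,
and 2·(j+1)^2 + (j+1) + 1 = 2j^2 + 5j + 4.
By induction, P[m] = 2m^2 + m + 1 for all m ≥ 1.

P[m] = 2m^2 + m + 1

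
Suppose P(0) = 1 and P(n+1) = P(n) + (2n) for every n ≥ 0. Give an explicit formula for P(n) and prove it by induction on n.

Claim: P(n) = n^2 − n + 1.

Base case: P(0) = 1, and 0^2 − 0 + 1 = 1.
Assume P(m) = m^2 − m + 1.
Then P(m+1) = P(m) + (2m) = (m^2 − m + 1) + (2m) = m^2 + m + 1,
and (m+1)^2 − (m+1) + 1 = m^2 + m + 1.
This completes the inductive step, so P(n) = n^2 − n + 1 for all n ≥ 0.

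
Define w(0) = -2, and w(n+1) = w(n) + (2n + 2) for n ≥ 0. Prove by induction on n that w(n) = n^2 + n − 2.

Base case: w(0) = -2, and 0^2 + 0 − 2 = -2.
Assume w(r) = r^2 + r − 2.
Then w(r+1) = w(r) + (2r + 2) = (r^2 + r − 2) + (2r + 2) = r^2 + 3r,
and (r+1)^2 + (r+1) − 2 = r^2 + 3r.
Hence w(n) = n^2 + n − 2 for every n ≥ 0, by induction.

w(n) = n^2 + n − 2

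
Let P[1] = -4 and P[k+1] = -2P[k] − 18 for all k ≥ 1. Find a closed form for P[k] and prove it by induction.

Claim: P[k] = -(-2)^k − 6.

Base case: P[1] = -4, and -(-2)^1 − 6 = 2 − 6 = -4.
Assume P[r] = -(-2)^r − 6 for some r ≥ 1.
Then P[r+1] = -2P[r] − 18 = -2·(-(-2)^r − 6) − 18 = 2·(-2)^r + 12 − 18 = -(-2)^{r+1} − 6.
This completes the inductive step, so P[k] = -(-2)^k − 6 for all k ≥ 1.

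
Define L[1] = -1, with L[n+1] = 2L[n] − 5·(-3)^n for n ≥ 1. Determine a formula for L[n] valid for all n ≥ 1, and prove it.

Claim: L[n] = 2^n + (-3)^n.

Base case: L[1] = -1, and 2^1 + (-3)^1 = 2 − 3 = -1.
Assume L[m] = 2^m + (-3)^m for some m ≥ 1.
Then L[m+1] = 2L[m] − 5·(-3)^m = 2·(2^m + (-3)^m) − 5·(-3)^m = 2^{m+1} + 2·(-3)^m − 5·(-3)^m = 2^{m+1} − 3·(-3)^m = 2^{m+1} + (-3)^{m+1}.
This completes the inductive step, so L[n] = 2^n + (-3)^n for all n ≥ 1.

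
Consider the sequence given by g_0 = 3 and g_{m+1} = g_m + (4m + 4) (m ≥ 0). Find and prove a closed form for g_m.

Claim: g_m = 2m^2 + 2m + 3.

Base case: g_0 = 3, and 2·0^2 + 2·0 + 3 = 3.
Assume g_r = 2r^2 + 2r + 3.
Then g_{r+1} = g_r + (4r + 4) = (2r^2 + 2r + 3) + (4r + 4) = 2r^2 + 6r + 7,
and 2·(r+1)^2 + 2·(r+1) + 3 = 2r^2 + 6r + 7.
By induction, g_m = 2m^2 + 2m + 3 for all m ≥ 0.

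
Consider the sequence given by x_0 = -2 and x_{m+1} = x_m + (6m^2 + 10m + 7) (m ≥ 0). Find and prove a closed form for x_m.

Claim: x_m = 2m^3 + 2m^2 + 3m − 2.

Base case: x_0 = -2, and 2·0^3 + 2·0^2 + 3·0 − 2 = -2.
Assume x_r = 2r^3 + 2r^2 + 3r − 2.
Then x_{r+1} = x_r + (6r^2 + 10r + 7) = (2r^3 + 2r^2 + 3r − 2) + (6r^2 + 10r + 7) = 2r^3 + 8r^2 + 13r + 5,
and 2·(r+1)^3 + 2·(r+1)^2 + 3·(r+1) − 2 = 2r^3 + 8r^2 + 13r + 5.
Hence x_m = 2m^3 + 2m^2 + 3m − 2 for every m ≥ 0, by induction.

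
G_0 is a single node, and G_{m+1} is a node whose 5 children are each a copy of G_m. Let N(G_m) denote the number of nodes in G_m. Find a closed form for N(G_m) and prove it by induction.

Claim: N(G_m) = (5^{m+1} − 1)/4.

Base case: N(G_0) = 1, and (5^{0+1} − 1)/4 = 1.
Assume N(G_k) = (5^{k+1} − 1)/4.
Then N(G_{k+1}) = 1 + 5N(G_k) = 1 + 5·(5^{k+1} − 1)/4 = 1 + (5^{k+2} − 5)/4 = (4 + 5^{k+2} − 5)/4 = (5^{k+2} − 1)/4.
By induction, N(G_m) = (5^{m+1} − 1)/4 for all m ≥ 0.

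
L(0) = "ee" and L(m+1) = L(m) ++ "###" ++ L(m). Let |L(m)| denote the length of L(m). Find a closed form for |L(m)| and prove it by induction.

Claim: |L(m)| = 5·2^m − 3.

Base case: |L(0)| = 2, and 5·2^0 − 3 = 2.
Assume |L(k)| = 5·2^k − 3.
Then |L(k+1)| = |L(k)| + 3 + |L(k)| = 2|L(k)| + 3 = 2(5·2^k − 3) + 3 = 5·2^{k+1} − 6 + 3 = 5·2^{k+1} − 3.
Hence |L(m)| = 5·2^m − 3 for every m ≥ 0, by induction.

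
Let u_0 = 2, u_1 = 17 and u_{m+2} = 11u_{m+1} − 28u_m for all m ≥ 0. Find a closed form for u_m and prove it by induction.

Claim: u_m = 3·7^m − 4^m.

Base cases: u_0 = 2 and 3·7^0 − 4^0 = 2; u_1 = 17 and 3·7^1 − 4^1 = 17.
Assume u_j = 3·7^j − 4^j for all 0 ≤ j ≤ r, where r ≥ 1.
Then u_{r+1} = 11u_r − 28u_{r−1} = 11·(3·7^r − 4^r) − 28·(3·7^{r−1} − 4^{r−1}) = 3·(11·7 − 28)7^{r−1} − (11·4 − 28)4^{r−1} = 147·7^{r−1} − 16·4^{r−1} = 3·7^{r+1} − 4^{r+1}.
So the formula holds for r+1, and by strong induction u_m = 3·7^m − 4^m for all m ≥ 0.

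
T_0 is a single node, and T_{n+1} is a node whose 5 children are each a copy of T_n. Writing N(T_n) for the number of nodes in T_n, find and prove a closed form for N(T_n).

Claim: N(T_n) = (5^{n+1} − 1)/4.

Base case: N(T_0) = 1, and (5^{0+1} − 1)/4 = 1.
Assume N(T_r) = (5^{r+1} − 1)/4.
Then N(T_{r+1}) = 1 + 5N(T_r) = 1 + 5·(5^{r+1} − 1)/4 = 1 + (5^{r+2} − 5)/4 = (4 + 5^{r+2} − 5)/4 = (5^{r+2} − 1)/4.
Hence N(T_n) = (5^{n+1} − 1)/4 for every n ≥ 0, by induction.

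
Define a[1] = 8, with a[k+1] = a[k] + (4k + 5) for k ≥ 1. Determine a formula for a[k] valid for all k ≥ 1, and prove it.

Claim: a[k] = 2k^2 + 3k + 3.

Base case: a[1] = 8, and 2·1^2 + 3·1 + 3 = 8.
Assume a[r] = 2r^2 + 3r + 3.
Then a[r+1] = a[r] + (4r + 5) = (2r^2 + 3r + 3) + (4r + 5) = 2r^2 + 7r + 8,
and 2·(r+1)^2 + 3·(r+1) + 3 = 2r^2 + 7r + 8.
Hence a[k] = 2k^2 + 3k + 3 for every k ≥ 1, by induction.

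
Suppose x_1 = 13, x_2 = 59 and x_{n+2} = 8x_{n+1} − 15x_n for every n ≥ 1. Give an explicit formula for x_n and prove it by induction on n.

Claim: x_n = 2·5^n + 3^n.

Base cases: x_1 = 13 and 2·5^1 + 3^1 = 13; x_2 = 59 and 2·5^2 + 3^2 = 59.
Assume x_j = 2·5^j + 3^j for all 1 ≤ j ≤ r, where r ≥ 2.
Then x_{r+1} = 8x_r − 15x_{r−1} = 8·(2·5^r + 3^r) − 15·(2·5^{r−1} + 3^{r−1}) = 2·(8·5 − 15)5^{r−1} + (8·3 − 15)3^{r−1} = 50·5^{r−1} + 9·3^{r−1} = 2·5^{r+1} + 3^{r+1}.
By strong induction, x_n = 2·5^n + 3^n for all n ≥ 1.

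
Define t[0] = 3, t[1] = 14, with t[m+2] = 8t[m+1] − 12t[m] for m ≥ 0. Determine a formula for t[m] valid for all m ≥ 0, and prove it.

Claim: t[m] = 2^m + 2·6^m.

Base cases: t[0] = 3 and 2^0 + 2·6^0 = 3; t[1] = 14 and 2^1 + 2·6^1 = 14.
Assume t[i] = 2^i + 2·6^i for all 0 ≤ i ≤ j, where j ≥ 1.
Then t[j+1] = 8t[j] − 12t[j−1] = 8·(2^j + 2·6^j) − 12·(2^{j−1} + 2·6^{j−1}) = (8·2 − 12)2^{j−1} + 2·(8·6 − 12)6^{j−1} = 4·2^{j−1} + 72·6^{j−1} = 2^{j+1} + 2·6^{j+1}.
By strong induction, t[m] = 2^m + 2·6^m for all m ≥ 0.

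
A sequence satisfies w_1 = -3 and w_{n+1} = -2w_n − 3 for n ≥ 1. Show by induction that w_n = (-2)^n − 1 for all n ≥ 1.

Base case: w_1 = -3, and (-2)^1 − 1 = -2 − 1 = -3.
Assume w_j = (-2)^j − 1 for some j ≥ 1.
Then w_{j+1} = -2w_j − 3 = -2·((-2)^j − 1) − 3 = -2·(-2)^j + 2 − 3 = (-2)^{j+1} − 1.
By induction, w_n = (-2)^n − 1 for all n ≥ 1.

w_n = (-2)^n − 1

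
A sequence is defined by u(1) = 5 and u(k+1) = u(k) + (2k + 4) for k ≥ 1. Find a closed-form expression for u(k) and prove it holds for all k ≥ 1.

Claim: u(k) = k^2 + 3k + 1.

Base case: u(1) = 5, and 1^2 + 3·1 + 1 = 5.
Assume u(j) = j^2 + 3j + 1.
Then u(j+1) = u(j) + (2j + 4) = (j^2 + 3j + 1) + (2j + 4) = j^2 + 5j + 5,
and (j+1)^2 + 3·(j+1) + 1 = j^2 + 5j + 5.
This completes the inductive step, so u(k) = k^2 + 3k + 1 for all k ≥ 1.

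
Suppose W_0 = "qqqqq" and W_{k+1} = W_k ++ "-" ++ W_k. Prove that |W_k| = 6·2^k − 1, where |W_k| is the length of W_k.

Base case: |W_0| = 5, and 6·2^0 − 1 = 5.
Assume |W_m| = 6·2^m − 1.
Then |W_{m+1}| = |W_m| + 1 + |W_m| = 2|W_m| + 1 = 2(6·2^m − 1) + 1 = 6·2^{m+1} − 2 + 1 = 6·2^{m+1} − 1.
By induction, |W_k| = 6·2^k − 1 for all k ≥ 0.

|W_k| = 6·2^k − 1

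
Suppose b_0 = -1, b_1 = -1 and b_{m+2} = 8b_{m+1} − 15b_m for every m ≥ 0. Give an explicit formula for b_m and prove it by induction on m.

Claim: b_m = 5^m − 2·3^m.

Base cases: b_0 = -1 and 5^0 − 2·3^0 = -1; b_1 = -1 and 5^1 − 2·3^1 = -1.
Assume b_i = 5^i − 2·3^i for all 0 ≤ i ≤ j, where j ≥ 1.
Then b_{j+1} = 8b_j − 15b_{j−1} = 8·(5^j − 2·3^j) − 15·(5^{j−1} − 2·3^{j−1}) = (8·5 − 15)5^{j−1} − 2·(8·3 − 15)3^{j−1} = 25·5^{j−1} − 18·3^{j−1} = 5^{j+1} − 2·3^{j+1}.
Hence b_m = 5^m − 2·3^m for every m ≥ 0, by strong induction.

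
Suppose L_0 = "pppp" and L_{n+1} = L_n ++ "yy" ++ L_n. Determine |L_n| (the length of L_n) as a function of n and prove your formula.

Claim: |L_n| = 6·2^n − 2.

Base case: |L_0| = 4, and 6·2^0 − 2 = 4.
Assume |L_r| = 6·2^r − 2.
Then |L_{r+1}| = |L_r| + 2 + |L_r| = 2|L_r| + 2 = 2(6·2^r − 2) + 2 = 6·2^{r+1} − 4 + 2 = 6·2^{r+1} − 2.
This completes the inductive step, so |L_n| = 6·2^n − 2 for all n ≥ 0.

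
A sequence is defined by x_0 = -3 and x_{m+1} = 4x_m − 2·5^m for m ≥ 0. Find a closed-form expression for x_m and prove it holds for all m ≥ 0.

Claim: x_m = -4^m − 2·5^m.

Base case: x_0 = -3, and -4^0 − 2·5^0 = -1 − 2 = -3.
Assume x_k = -4^k − 2·5^k for some k ≥ 0.
Then x_{k+1} = 4x_k − 2·5^k = 4·(-4^k − 2·5^k) − 2·5^k = -4^{k+1} − 8·5^k − 2·5^k = -4^{k+1} − 10·5^k = -4^{k+1} − 2·5^{k+1}.
So the formula holds for k+1, and by induction x_m = -4^m − 2·5^m for all m ≥ 0.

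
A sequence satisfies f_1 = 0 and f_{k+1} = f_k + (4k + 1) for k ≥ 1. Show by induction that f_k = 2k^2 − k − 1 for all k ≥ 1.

Base case: f_1 = 0, and 2·1^2 − 1 − 1 = 0.
Assume f_r = 2r^2 − r − 1.
Then f_{r+1} = f_r + (4r + 1) = (2r^2 − r − 1) + (4r + 1) = 2r^2 + 3r,
and 2·(r+1)^2 − (r+1) − 1 = 2r^2 + 3r.
This completes the inductive step, so f_k = 2k^2 − k − 1 for all k ≥ 1.

f_k = 2k^2 − k − 1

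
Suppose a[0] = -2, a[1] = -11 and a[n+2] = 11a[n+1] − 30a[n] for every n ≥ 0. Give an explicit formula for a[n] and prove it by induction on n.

Claim: a[n] = -6^n − 5^n.

Base cases: a[0] = -2 and -6^0 − 5^0 = -2; a[1] = -11 and -6^1 − 5^1 = -11.
Assume a[j] = -6^j − 5^j for all 0 ≤ j ≤ r, where r ≥ 1.
Then a[r+1] = 11a[r] − 30a[r−1] = 11·(-6^r − 5^r) − 30·(-6^{r−1} − 5^{r−1}) = -(11·6 − 30)6^{r−1} − (11·5 − 30)5^{r−1} = -36·6^{r−1} − 25·5^{r−1} = -6^{r+1} − 5^{r+1}.
So the formula holds for r+1, and by strong induction a[n] = -6^n − 5^n for all n ≥ 0.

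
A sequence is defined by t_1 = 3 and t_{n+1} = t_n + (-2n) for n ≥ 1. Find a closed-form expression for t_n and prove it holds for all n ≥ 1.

Claim: t_n = -n^2 + n + 3.

Base case: t_1 = 3, and -1^2 + 1 + 3 = 3.
Assume t_j = -j^2 + j + 3.
Then t_{j+1} = t_j + (-2j) = (-j^2 + j + 3) + (-2j) = -j^2 − j + 3,
and -(j+1)^2 + (j+1) + 3 = -j^2 − j + 3.
This completes the inductive step, so t_n = -n^2 + n + 3 for all n ≥ 1.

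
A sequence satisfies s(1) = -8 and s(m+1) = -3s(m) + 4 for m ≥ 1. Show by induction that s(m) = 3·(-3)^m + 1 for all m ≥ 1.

Base case: s(1) = -8, and 3·(-3)^1 + 1 = -9 + 1 = -8.
Assume s(k) = 3·(-3)^k + 1 for some k ≥ 1.
Then s(k+1) = -3s(k) + 4 = -3·(3·(-3)^k + 1) + 4 = -9·(-3)^k − 3 + 4 = 3·(-3)^{k+1} + 1.
So the formula holds for k+1, and by induction s(m) = 3·(-3)^m + 1 for all m ≥ 1.

s(m) = 3·(-3)^m + 1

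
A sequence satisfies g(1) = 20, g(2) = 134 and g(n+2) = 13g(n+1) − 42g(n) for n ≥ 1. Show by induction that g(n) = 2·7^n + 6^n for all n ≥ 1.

Base cases: g(1) = 20 and 2·7^1 + 6^1 = 20; g(2) = 134 and 2·7^2 + 6^2 = 134.
Assume g(i) = 2·7^i + 6^i for all 1 ≤ i ≤ j, where j ≥ 2.
Then g(j+1) = 13g(j) − 42g(j−1) = 13·(2·7^j + 6^j) − 42·(2·7^{j−1} + 6^{j−1}) = 2·(13·7 − 42)7^{j−1} + (13·6 − 42)6^{j−1} = 98·7^{j−1} + 36·6^{j−1} = 2·7^{j+1} + 6^{j+1}.
Hence g(n) = 2·7^n + 6^n for every n ≥ 1, by strong induction.

g(n) = 2·7^n + 6^n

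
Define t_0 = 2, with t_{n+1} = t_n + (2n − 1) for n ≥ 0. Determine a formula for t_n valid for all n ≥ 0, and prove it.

Claim: t_n = n^2 − 2n + 2.

Base case: t_0 = 2, and 0^2 − 2·0 + 2 = 2.
Assume t_j = j^2 − 2j + 2.
Then t_{j+1} = t_j + (2j − 1) = (j^2 − 2j + 2) + (2j − 1) = j^2 + 1,
and (j+1)^2 − 2·(j+1) + 2 = j^2 + 1.
This completes the inductive step, so t_n = n^2 − 2n + 2 for all n ≥ 0.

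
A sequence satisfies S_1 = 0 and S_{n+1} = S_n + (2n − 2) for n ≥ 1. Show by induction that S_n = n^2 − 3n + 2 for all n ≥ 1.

Base case: S_1 = 0, and 1^2 − 3·1 + 2 = 0.
Assume S_r = r^2 − 3r + 2.
Then S_{r+1} = S_r + (2r − 2) = (r^2 − 3r + 2) + (2r − 2) = r^2 − r,
and (r+1)^2 − 3·(r+1) + 2 = r^2 − r.
This completes the inductive step, so S_n = n^2 − 3n + 2 for all n ≥ 1.

S_n = n^2 − 3n + 2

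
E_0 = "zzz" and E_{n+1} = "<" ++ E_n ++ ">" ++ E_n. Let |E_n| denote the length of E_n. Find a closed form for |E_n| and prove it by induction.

Claim: |E_n| = 5·2^n − 2.

Base case: |E_0| = 3, and 5·2^0 − 2 = 3.
Assume |E_m| = 5·2^m − 2.
Then |E_{m+1}| = 1 + |E_m| + 1 + |E_m| = 2|E_m| + 2 = 2(5·2^m − 2) + 2 = 5·2^{m+1} − 4 + 2 = 5·2^{m+1} − 2.
By induction, |E_n| = 5·2^n − 2 for all n ≥ 0.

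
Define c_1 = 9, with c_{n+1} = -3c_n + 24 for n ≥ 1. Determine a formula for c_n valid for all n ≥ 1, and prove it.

Claim: c_n = -(-3)^n + 6.

Base case: c_1 = 9, and -(-3)^1 + 6 = 3 + 6 = 9.
Assume c_m = -(-3)^m + 6 for some m ≥ 1.
Then c_{m+1} = -3c_m + 24 = -3·(-(-3)^m + 6) + 24 = 3·(-3)^m − 18 + 24 = -(-3)^{m+1} + 6.
By induction, c_n = -(-3)^n + 6 for all n ≥ 1.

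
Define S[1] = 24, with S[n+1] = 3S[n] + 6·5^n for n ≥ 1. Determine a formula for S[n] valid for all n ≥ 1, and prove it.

Claim: S[n] = 3·3^n + 3·5^n.

Base case: S[1] = 24, and 3·3^1 + 3·5^1 = 9 + 15 = 24.
Assume S[m] = 3·3^m + 3·5^m for some m ≥ 1.
Then S[m+1] = 3S[m] + 6·5^m = 3·(3·3^m + 3·5^m) + 6·5^m = 3·3^{m+1} + 9·5^m + 6·5^m = 3·3^{m+1} + 15·5^m = 3·3^{m+1} + 3·5^{m+1}.
This completes the inductive step, so S[n] = 3·3^n + 3·5^n for all n ≥ 1.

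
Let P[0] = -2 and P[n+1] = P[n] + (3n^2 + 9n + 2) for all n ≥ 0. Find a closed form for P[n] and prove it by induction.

Claim: P[n] = n^3 + 3n^2 − 2n − 2.

Base case: P[0] = -2, and 0^3 + 3·0^2 − 2·0 − 2 = -2.
Assume P[m] = m^3 + 3m^2 − 2m − 2.
Then P[m+1] = P[m] + (3m^2 + 9m + 2) = (m^3 + 3m^2 − 2m − 2) + (3m^2 + 9m + 2) = m^3 + 6m^2 + 7m,
and (m+1)^3 + 3·(m+1)^2 − 2·(m+1) − 2 = m^3 + 6m^2 + 7m.
By induction, P[n] = n^3 + 3n^2 − 2n − 2 for all n ≥ 0.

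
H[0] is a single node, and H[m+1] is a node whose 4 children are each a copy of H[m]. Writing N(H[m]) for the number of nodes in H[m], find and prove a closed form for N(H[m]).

Claim: N(H[m]) = (4^{m+1} − 1)/3.

Base case: N(H[0]) = 1, and (4^{0+1} − 1)/3 = 1.
Assume N(H[r]) = (4^{r+1} − 1)/3.
Then N(H[r+1]) = 1 + 4N(H[r]) = 1 + 4·(4^{r+1} − 1)/3 = 1 + (4^{r+2} − 4)/3 = (3 + 4^{r+2} − 4)/3 = (4^{r+2} − 1)/3.
This completes the inductive step, so N(H[m]) = (4^{m+1} − 1)/3 for all m ≥ 0.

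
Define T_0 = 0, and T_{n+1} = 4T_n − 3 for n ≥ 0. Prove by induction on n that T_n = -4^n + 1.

Base case: T_0 = 0, and -4^0 + 1 = -1 + 1 = 0.
Assume T_r = -4^r + 1 for some r ≥ 0.
Then T_{r+1} = 4T_r − 3 = 4·(-4^r + 1) − 3 = -4^{r+1} + 4 − 3 = -4^{r+1} + 1.
So the formula holds for r+1, and by induction T_n = -4^n + 1 for all n ≥ 0.

T_n = -4^n + 1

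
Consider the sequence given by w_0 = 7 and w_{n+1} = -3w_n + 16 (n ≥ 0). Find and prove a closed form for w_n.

Claim: w_n = 3·(-3)^n + 4.

Base case: w_0 = 7, and 3·(-3)^0 + 4 = 3 + 4 = 7.
Assume w_k = 3·(-3)^k + 4 for some k ≥ 0.
Then w_{k+1} = -3w_k + 16 = -3·(3·(-3)^k + 4) + 16 = -9·(-3)^k − 12 + 16 = 3·(-3)^{k+1} + 4.
This completes the inductive step, so w_n = 3·(-3)^n + 4 for all n ≥ 0.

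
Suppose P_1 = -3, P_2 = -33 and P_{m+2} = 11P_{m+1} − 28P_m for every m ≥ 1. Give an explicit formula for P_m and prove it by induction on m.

Claim: P_m = -7^m + 4^m.

Base cases: P_1 = -3 and -7^1 + 4^1 = -3; P_2 = -33 and -7^2 + 4^2 = -33.
Assume P_j = -7^j + 4^j for all 1 ≤ j ≤ k, where k ≥ 2.
Then P_{k+1} = 11P_k − 28P_{k−1} = 11·(-7^k + 4^k) − 28·(-7^{k−1} + 4^{k−1}) = -(11·7 − 28)7^{k−1} + (11·4 − 28)4^{k−1} = -49·7^{k−1} + 16·4^{k−1} = -7^{k+1} + 4^{k+1}.
Hence P_m = -7^m + 4^m for every m ≥ 1, by strong induction.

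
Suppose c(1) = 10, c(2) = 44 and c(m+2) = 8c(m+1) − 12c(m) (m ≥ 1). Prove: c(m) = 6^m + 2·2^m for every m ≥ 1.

Base cases: c(1) = 10 and 6^1 + 2·2^1 = 10; c(2) = 44 and 6^2 + 2·2^2 = 44.
Assume c(i) = 6^i + 2·2^i for all 1 ≤ i ≤ j, where j ≥ 2.
Then c(j+1) = 8c(j) − 12c(j−1) = 8·(6^j + 2·2^j) − 12·(6^{j−1} + 2·2^{j−1}) = (8·6 − 12)6^{j−1} + 2·(8·2 − 12)2^{j−1} = 36·6^{j−1} + 8·2^{j−1} = 6^{j+1} + 2·2^{j+1}.
By strong induction, c(m) = 6^m + 2·2^m for all m ≥ 1.

c(m) = 6^m + 2·2^m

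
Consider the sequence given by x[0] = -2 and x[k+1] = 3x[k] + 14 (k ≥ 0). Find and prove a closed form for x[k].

Claim: x[k] = 5·3^k − 7.

Base case: x[0] = -2, and 5·3^0 − 7 = 5 − 7 = -2.
Assume x[r] = 5·3^r − 7 for some r ≥ 0.
Then x[r+1] = 3x[r] + 14 = 3·(5·3^r − 7) + 14 = 15·3^r − 21 + 14 = 5·3^{r+1} − 7.
So the formula holds for r+1, and by induction x[k] = 5·3^k − 7 for all k ≥ 0.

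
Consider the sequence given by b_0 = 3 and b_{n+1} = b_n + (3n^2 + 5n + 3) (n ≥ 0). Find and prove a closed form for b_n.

Claim: b_n = n^3 + n^2 + n + 3.

Base case: b_0 = 3, and 0^3 + 0^2 + 0 + 3 = 3.
Assume b_k = k^3 + k^2 + k + 3.
Then b_{k+1} = b_k + (3k^2 + 5k + 3) = (k^3 + k^2 + k + 3) + (3k^2 + 5k + 3) = k^3 + 4k^2 + 6k + 6,
and (k+1)^3 + (k+1)^2 + (k+1) + 3 = k^3 + 4k^2 + 6k + 6.
Hence b_n = n^3 + n^2 + n + 3 for every n ≥ 0, by induction.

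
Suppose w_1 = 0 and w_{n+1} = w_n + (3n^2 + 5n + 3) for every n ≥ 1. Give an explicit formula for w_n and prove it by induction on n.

Claim: w_n = n^3 + n^2 + n − 3.

Base case: w_1 = 0, and 1^3 + 1^2 + 1 − 3 = 0.
Assume w_m = m^3 + m^2 + m − 3.
Then w_{m+1} = w_m + (3m^2 + 5m + 3) = (m^3 + m^2 + m − 3) + (3m^2 + 5m + 3) = m^3 + 4m^2 + 6m,
and (m+1)^3 + (m+1)^2 + (m+1) − 3 = m^3 + 4m^2 + 6m.
This completes the inductive step, so w_n = n^3 + n^2 + n − 3 for all n ≥ 1.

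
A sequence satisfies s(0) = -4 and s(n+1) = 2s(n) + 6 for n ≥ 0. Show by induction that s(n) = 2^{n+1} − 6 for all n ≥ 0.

Base case: s(0) = -4, and 2^{0+1} − 6 = 2 − 6 = -4.
Assume s(k) = 2^{k+1} − 6 for some k ≥ 0.
Then s(k+1) = 2s(k) + 6 = 2·(2^{k+1} − 6) + 6 = 2^{k+2} − 12 + 6 = 2^{k+2} − 6.
By induction, s(n) = 2^{n+1} − 6 for all n ≥ 0.

s(n) = 2^{n+1} − 6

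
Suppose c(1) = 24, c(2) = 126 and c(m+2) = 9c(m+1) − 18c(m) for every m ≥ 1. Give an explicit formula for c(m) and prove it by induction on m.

Claim: c(m) = 3·6^m + 2·3^m.

Base cases: c(1) = 24 and 3·6^1 + 2·3^1 = 24; c(2) = 126 and 3·6^2 + 2·3^2 = 126.
Assume c(j) = 3·6^j + 2·3^j for all 1 ≤ j ≤ r, where r ≥ 2.
Then c(r+1) = 9c(r) − 18c(r−1) = 9·(3·6^r + 2·3^r) − 18·(3·6^{r−1} + 2·3^{r−1}) = 3·(9·6 − 18)6^{r−1} + 2·(9·3 − 18)3^{r−1} = 108·6^{r−1} + 18·3^{r−1} = 3·6^{r+1} + 2·3^{r+1}.
By strong induction, c(m) = 3·6^m + 2·3^m for all m ≥ 1.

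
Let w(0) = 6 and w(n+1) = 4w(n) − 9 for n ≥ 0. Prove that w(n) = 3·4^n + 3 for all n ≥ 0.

Base case: w(0) = 6, and 3·4^0 + 3 = 3 + 3 = 6.
Assume w(j) = 3·4^j + 3 for some j ≥ 0.
Then w(j+1) = 4w(j) − 9 = 4·(3·4^j + 3) − 9 = 12·4^j + 12 − 9 = 3·4^{j+1} + 3.
This completes the inductive step, so w(n) = 3·4^n + 3 for all n ≥ 0.

w(n) = 3·4^n + 3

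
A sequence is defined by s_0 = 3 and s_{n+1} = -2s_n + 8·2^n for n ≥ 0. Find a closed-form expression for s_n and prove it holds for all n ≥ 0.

Claim: s_n = (-2)^n + 2·2^n.

Base case: s_0 = 3, and (-2)^0 + 2·2^0 = 1 + 2 = 3.
Assume s_j = (-2)^j + 2·2^j for some j ≥ 0.
Then s_{j+1} = -2s_j + 8·2^j = -2·((-2)^j + 2·2^j) + 8·2^j = (-2)^{j+1} − 4·2^j + 8·2^j = (-2)^{j+1} + 4·2^j = (-2)^{j+1} + 2·2^{j+1}.
Hence s_n = (-2)^n + 2·2^n for every n ≥ 0, by induction.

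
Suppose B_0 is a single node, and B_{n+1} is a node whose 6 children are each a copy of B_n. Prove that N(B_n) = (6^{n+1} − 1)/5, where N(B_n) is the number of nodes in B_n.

Base case: N(B_0) = 1, and (6^{0+1} − 1)/5 = 1.
Assume N(B_j) = (6^{j+1} − 1)/5.
Then N(B_{j+1}) = 1 + 6N(B_j) = 1 + 6·(6^{j+1} − 1)/5 = 1 + (6^{j+2} − 6)/5 = (5 + 6^{j+2} − 6)/5 = (6^{j+2} − 1)/5.
So the formula holds for j+1, and by induction N(B_n) = (6^{n+1} − 1)/5 for all n ≥ 0.

N(B_n) = (6^{n+1} − 1)/5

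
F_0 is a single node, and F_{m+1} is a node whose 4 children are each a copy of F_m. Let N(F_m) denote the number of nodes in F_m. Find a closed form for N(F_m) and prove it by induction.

Claim: N(F_m) = (4^{m+1} − 1)/3.

Base case: N(F_0) = 1, and (4^{0+1} − 1)/3 = 1.
Assume N(F_k) = (4^{k+1} − 1)/3.
Then N(F_{k+1}) = 1 + 4N(F_k) = 1 + 4·(4^{k+1} − 1)/3 = 1 + (4^{k+2} − 4)/3 = (3 + 4^{k+2} − 4)/3 = (4^{k+2} − 1)/3.
This completes the inductive step, so N(F_m) = (4^{m+1} − 1)/3 for all m ≥ 0.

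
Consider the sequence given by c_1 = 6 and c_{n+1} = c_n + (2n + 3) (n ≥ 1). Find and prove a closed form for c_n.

Claim: c_n = n^2 + 2n + 3.

Base case: c_1 = 6, and 1^2 + 2·1 + 3 = 6.
Assume c_r = r^2 + 2r + 3.
Then c_{r+1} = c_r + (2r + 3) = (r^2 + 2r + 3) + (2r + 3) = r^2 + 4r + 6,
and (r+1)^2 + 2·(r+1) + 3 = r^2 + 4r + 6.
Hence c_n = n^2 + 2n + 3 for every n ≥ 1, by induction.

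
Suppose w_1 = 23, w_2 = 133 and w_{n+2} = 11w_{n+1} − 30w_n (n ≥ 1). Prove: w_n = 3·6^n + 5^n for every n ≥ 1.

Base cases: w_1 = 23 and 3·6^1 + 5^1 = 23; w_2 = 133 and 3·6^2 + 5^2 = 133.
Assume w_j = 3·6^j + 5^j for all 1 ≤ j ≤ m, where m ≥ 2.
Then w_{m+1} = 11w_m − 30w_{m−1} = 11·(3·6^m + 5^m) − 30·(3·6^{m−1} + 5^{m−1}) = 3·(11·6 − 30)6^{m−1} + (11·5 − 30)5^{m−1} = 108·6^{m−1} + 25·5^{m−1} = 3·6^{m+1} + 5^{m+1}.
This completes the inductive step, so w_n = 3·6^n + 5^n for all n ≥ 1.

w_n = 3·6^n + 5^n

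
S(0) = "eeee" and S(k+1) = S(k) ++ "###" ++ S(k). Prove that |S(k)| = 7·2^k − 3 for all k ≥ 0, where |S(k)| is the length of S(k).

Base case: |S(0)| = 4, and 7·2^0 − 3 = 4.
Assume |S(m)| = 7·2^m − 3.
Then |S(m+1)| = |S(m)| + 3 + |S(m)| = 2|S(m)| + 3 = 2(7·2^m − 3) + 3 = 7·2^{m+1} − 6 + 3 = 7·2^{m+1} − 3.
This completes the inductive step, so |S(k)| = 7·2^k − 3 for all k ≥ 0.

|S(k)| = 7·2^k − 3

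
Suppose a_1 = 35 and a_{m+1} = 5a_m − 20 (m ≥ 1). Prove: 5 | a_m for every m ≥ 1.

Base case: a_1 = 35 = 5·7, so 5 | a_1.
Assume 5 | a_r, so a_r = 5t for some integer t.
Then a_{r+1} = 5a_r − 20 = 5·(5t) − 20 = 5(5t − 4), so 5 | a_{r+1}.
This completes the inductive step, so 5 | a_m for all m ≥ 1.

5 | a_m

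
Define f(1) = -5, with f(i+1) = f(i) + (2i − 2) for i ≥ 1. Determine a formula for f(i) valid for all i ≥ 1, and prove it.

Claim: f(i) = i^2 − 3i − 3.

Base case: f(1) = -5, and 1^2 − 3·1 − 3 = -5.
Assume f(j) = j^2 − 3j − 3.
Then f(j+1) = f(j) + (2j − 2) = (j^2 − 3j − 3) + (2j − 2) = j^2 − j − 5,
and (j+1)^2 − 3·(j+1) − 3 = j^2 − j − 5.
Hence f(i) = i^2 − 3i − 3 for every i ≥ 1, by induction.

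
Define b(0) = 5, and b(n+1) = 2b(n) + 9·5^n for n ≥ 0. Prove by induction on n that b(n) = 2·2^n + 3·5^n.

Base case: b(0) = 5, and 2·2^0 + 3·5^0 = 2 + 3 = 5.
Assume b(k) = 2·2^k + 3·5^k for some k ≥ 0.
Then b(k+1) = 2b(k) + 9·5^k = 2·(2·2^k + 3·5^k) + 9·5^k = 2·2^{k+1} + 6·5^k + 9·5^k = 2·2^{k+1} + 15·5^k = 2·2^{k+1} + 3·5^{k+1}.
Hence b(n) = 2·2^n + 3·5^n for every n ≥ 0, by induction.

b(n) = 2·2^n + 3·5^n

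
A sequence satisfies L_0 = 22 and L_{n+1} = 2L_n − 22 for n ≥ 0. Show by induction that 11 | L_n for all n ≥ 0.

Base case: L_0 = 22 = 11·2, so 11 | L_0.
Assume 11 | L_j, so L_j = 11t for some integer t.
Then L_{j+1} = 2L_j − 22 = 2·(11t) − 22 = 11(2t − 2), so 11 | L_{j+1}.
So the property holds for j+1, and by induction 11 | L_n for all n ≥ 0.

11 | L_n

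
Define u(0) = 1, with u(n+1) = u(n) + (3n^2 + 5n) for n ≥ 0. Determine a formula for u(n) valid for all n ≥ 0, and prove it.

Claim: u(n) = n^3 + n^2 − 2n + 1.

Base case: u(0) = 1, and 0^3 + 0^2 − 2·0 + 1 = 1.
Assume u(k) = k^3 + k^2 − 2k + 1.
Then u(k+1) = u(k) + (3k^2 + 5k) = (k^3 + k^2 − 2k + 1) + (3k^2 + 5k) = k^3 + 4k^2 + 3k + 1,
and (k+1)^3 + (k+1)^2 − 2·(k+1) + 1 = k^3 + 4k^2 + 3k + 1.
This completes the inductive step, so u(n) = n^3 + n^2 − 2n + 1 for all n ≥ 0.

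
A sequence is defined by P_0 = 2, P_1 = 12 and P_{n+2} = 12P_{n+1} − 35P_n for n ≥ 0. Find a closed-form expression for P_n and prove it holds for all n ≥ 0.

Claim: P_n = 7^n + 5^n.

Base cases: P_0 = 2 and 7^0 + 5^0 = 2; P_1 = 12 and 7^1 + 5^1 = 12.
Assume P_j = 7^j + 5^j for all 0 ≤ j ≤ k, where k ≥ 1.
Then P_{k+1} = 12P_k − 35P_{k−1} = 12·(7^k + 5^k) − 35·(7^{k−1} + 5^{k−1}) = (12·7 − 35)7^{k−1} + (12·5 − 35)5^{k−1} = 49·7^{k−1} + 25·5^{k−1} = 7^{k+1} + 5^{k+1}.
So the formula holds for k+1, and by strong induction P_n = 7^n + 5^n for all n ≥ 0.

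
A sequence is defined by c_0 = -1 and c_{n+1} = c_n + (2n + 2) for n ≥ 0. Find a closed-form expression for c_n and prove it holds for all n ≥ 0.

Claim: c_n = n^2 + n − 1.

Base case: c_0 = -1, and 0^2 + 0 − 1 = -1.
Assume c_j = j^2 + j − 1.
Then c_{j+1} = c_j + (2j + 2) = (j^2 + j − 1) + (2j + 2) = j^2 + 3j + 1,
and (j+1)^2 + (j+1) − 1 = j^2 + 3j + 1.
Hence c_n = n^2 + n − 1 for every n ≥ 0, by induction.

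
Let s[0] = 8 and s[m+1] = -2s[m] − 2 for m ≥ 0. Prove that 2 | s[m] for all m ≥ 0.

Base case: s[0] = 8 = 2·4, so 2 | s[0].
Assume 2 | s[r], so s[r] = 2t for some integer t.
Then s[r+1] = -2s[r] − 2 = -2·(2t) − 2 = 2(-2t − 1), so 2 | s[r+1].
By induction, 2 | s[m] for all m ≥ 0.

2 | s[m]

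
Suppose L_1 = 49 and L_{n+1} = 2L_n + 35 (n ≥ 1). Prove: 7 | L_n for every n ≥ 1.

Base case: L_1 = 49 = 7·7, so 7 | L_1.
Assume 7 | L_m, so L_m = 7t for some integer t.
Then L_{m+1} = 2L_m + 35 = 2·(7t) + 35 = 7(2t + 5), so 7 | L_{m+1}.
So the property holds for m+1, and by induction 7 | L_n for all n ≥ 1.

7 | L_n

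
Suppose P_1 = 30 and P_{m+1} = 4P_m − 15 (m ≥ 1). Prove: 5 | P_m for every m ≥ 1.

Base case: P_1 = 30 = 5·6, so 5 | P_1.
Assume 5 | P_k, so P_k = 5t for some integer t.
Then P_{k+1} = 4P_k − 15 = 4·(5t) − 15 = 5(4t − 3), so 5 | P_{k+1}.
So the property holds for k+1, and by induction 5 | P_m for all m ≥ 1.

5 | P_m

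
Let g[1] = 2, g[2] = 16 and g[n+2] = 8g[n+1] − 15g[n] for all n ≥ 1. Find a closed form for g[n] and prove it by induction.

Claim: g[n] = 5^n − 3^n.

Base cases: g[1] = 2 and 5^1 − 3^1 = 2; g[2] = 16 and 5^2 − 3^2 = 16.
Assume g[j] = 5^j − 3^j for all 1 ≤ j ≤ r, where r ≥ 2.
Then g[r+1] = 8g[r] − 15g[r−1] = 8·(5^r − 3^r) − 15·(5^{r−1} − 3^{r−1}) = (8·5 − 15)5^{r−1} − (8·3 − 15)3^{r−1} = 25·5^{r−1} − 9·3^{r−1} = 5^{r+1} − 3^{r+1}.
This completes the inductive step, so g[n] = 5^n − 3^n for all n ≥ 1.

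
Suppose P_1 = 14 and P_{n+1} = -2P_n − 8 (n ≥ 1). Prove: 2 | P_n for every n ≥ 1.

Base case: P_1 = 14 = 2·7, so 2 | P_1.
Assume 2 | P_j, so P_j = 2t for some integer t.
Then P_{j+1} = -2P_j − 8 = -2·(2t) − 8 = 2(-2t − 4), so 2 | P_{j+1}.
Hence 2 | P_n for every n ≥ 1, by induction.

2 | P_n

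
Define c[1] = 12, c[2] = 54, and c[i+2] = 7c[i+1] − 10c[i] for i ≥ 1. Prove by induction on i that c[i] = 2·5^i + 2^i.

Base cases: c[1] = 12 and 2·5^1 + 2^1 = 12; c[2] = 54 and 2·5^2 + 2^2 = 54.
Assume c[j] = 2·5^j + 2^j for all 1 ≤ j ≤ r, where r ≥ 2.
Then c[r+1] = 7c[r] − 10c[r−1] = 7·(2·5^r + 2^r) − 10·(2·5^{r−1} + 2^{r−1}) = 2·(7·5 − 10)5^{r−1} + (7·2 − 10)2^{r−1} = 50·5^{r−1} + 4·2^{r−1} = 2·5^{r+1} + 2^{r+1}.
By strong induction, c[i] = 2·5^i + 2^i for all i ≥ 1.

c[i] = 2·5^i + 2^i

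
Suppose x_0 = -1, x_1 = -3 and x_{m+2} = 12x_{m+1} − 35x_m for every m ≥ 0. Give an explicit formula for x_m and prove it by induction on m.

Claim: x_m = 7^m − 2·5^m.

Base cases: x_0 = -1 and 7^0 − 2·5^0 = -1; x_1 = -3 and 7^1 − 2·5^1 = -3.
Assume x_i = 7^i − 2·5^i for all 0 ≤ i ≤ j, where j ≥ 1.
Then x_{j+1} = 12x_j − 35x_{j−1} = 12·(7^j − 2·5^j) − 35·(7^{j−1} − 2·5^{j−1}) = (12·7 − 35)7^{j−1} − 2·(12·5 − 35)5^{j−1} = 49·7^{j−1} − 50·5^{j−1} = 7^{j+1} − 2·5^{j+1}.
So the formula holds for j+1, and by strong induction x_m = 7^m − 2·5^m for all m ≥ 0.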